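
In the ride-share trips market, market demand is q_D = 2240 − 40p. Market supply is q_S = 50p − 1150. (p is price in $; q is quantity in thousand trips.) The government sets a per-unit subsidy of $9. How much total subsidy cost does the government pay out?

In inverse form: demand p = 56 − 0.025q, supply p = 23 + 0.02q.
Competitive equilibrium: 56 − 0.025q = 23 + 0.02q → q* = 733.3333, p* = 37.6667.
The subsidy lowers effective supply by 9: p = 14 + 0.02q.
New quantity: 56 − 0.025q = 14 + 0.02q → q' = 933.3333.
Total subsidy cost = 9 × 933.3333 = $8400 thousand.

$8400 thousand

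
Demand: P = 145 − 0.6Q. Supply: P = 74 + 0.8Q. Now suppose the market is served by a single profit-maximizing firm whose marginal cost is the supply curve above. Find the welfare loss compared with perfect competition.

Competitive equilibrium: 145 − 0.6Q = 74 + 0.8Q → Q* = 50.7143, P* = 114.5714.
Marginal revenue: MR = 145 − 1.2Q. Set MR = MC: 145 − 1.2Q = 74 + 0.8Q → Q_m = 35.5.
Price P_m = 145 − 0.6·35.5 = 123.7; MC(Q_m) = 74 + 0.8·35.5 = 102.4.
Competitive Q* = 50.7143, so ΔQ = 15.2143; wedge = 123.7 − 102.4 = 21.3.
Deadweight loss = ½ × 15.2143 × 21.3 = 162.03.

162.03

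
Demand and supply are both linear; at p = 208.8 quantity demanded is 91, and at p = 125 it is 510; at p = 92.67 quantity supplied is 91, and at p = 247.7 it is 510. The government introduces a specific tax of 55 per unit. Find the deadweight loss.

2653.51

Demand slope = (125 − 208.8)/(510 − 91) = −0.2, so p = 227 − 0.2q.
Supply slope = (247.7 − 92.67)/(510 − 91) = 0.37, so p = 59 + 0.37q.
Competitive equilibrium: 227 − 0.2q = 59 + 0.37q → q* = 294.7368, p* = 168.0526.
With the tax, the buyer price exceeds the seller price by 55: (227 − 0.2q) − (59 + 0.37q) = 55 → q' = 198.2456.
Δq = 294.7368 − 198.2456 = 96.4912; the wedge equals the tax, 55.
The triangle = ½ × 96.4912 × 55 = 2653.51.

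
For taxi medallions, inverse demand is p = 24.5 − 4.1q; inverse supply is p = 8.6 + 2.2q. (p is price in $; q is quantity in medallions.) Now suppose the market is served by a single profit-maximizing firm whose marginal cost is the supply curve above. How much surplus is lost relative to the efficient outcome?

Competitive equilibrium: 24.5 − 4.1q = 8.6 + 2.2q → q* = 2.5238, p* = 14.1524.
Marginal revenue: MR = 24.5 − 8.2q. Set MR = MC: 24.5 − 8.2q = 8.6 + 2.2q → q_m = 1.5288.
Price p_m = 24.5 − 4.1·1.5288 = 18.2319; MC(q_m) = 8.6 + 2.2·1.5288 = 11.9634.
Competitive q* = 2.5238, so Δq = 0.995; wedge = 18.2319 − 11.9634 = 6.2685.
The triangle = ½ × 0.995 × 6.2685 = $3.12.

$3.12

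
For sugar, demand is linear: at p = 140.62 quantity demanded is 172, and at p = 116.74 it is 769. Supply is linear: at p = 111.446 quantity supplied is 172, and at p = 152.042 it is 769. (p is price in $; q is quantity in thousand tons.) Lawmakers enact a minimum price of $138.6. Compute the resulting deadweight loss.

Demand slope = (116.74 − 140.62)/(769 − 172) = −0.04, so p = 147.5 − 0.04q.
Supply slope = (152.042 − 111.446)/(769 − 172) = 0.068, so p = 99.75 + 0.068q.
Competitive equilibrium: 147.5 − 0.04q = 99.75 + 0.068q → q* = 442.1296, p* = 129.8148.
At the floor p = 138.6, quantity demanded = (147.5 − 138.6)/0.04 = 222.5.
Sellers' marginal cost at q' = 222.5: 99.75 + 0.068·222.5 = 114.88.
Δq = 442.1296 − 222.5 = 219.6296; wedge = 138.6 − 114.88 = 23.72.
Deadweight loss = ½ × 219.6296 × 23.72 = $2604.81 thousand.

$2604.81 thousand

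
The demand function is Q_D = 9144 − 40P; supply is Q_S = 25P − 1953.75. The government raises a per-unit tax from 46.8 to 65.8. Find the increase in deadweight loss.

In inverse form: demand P = 228.6 − 0.025Q, supply P = 78.15 + 0.04Q.
Competitive equilibrium: 228.6 − 0.025Q = 78.15 + 0.04Q → Q* = 2314.6154, P* = 170.7346.
For a per-unit tax t: ΔQ = t/0.065, so DWL = ½·t·(t/0.065) = t²/0.13.
At t = 46.8: DWL = 16848. At t = 65.8: DWL = 33304.923.
Increase = 33304.923 − 16848 = 16456.92.

16456.92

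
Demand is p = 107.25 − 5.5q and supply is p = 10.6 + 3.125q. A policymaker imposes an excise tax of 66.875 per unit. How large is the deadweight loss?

259.26

Competitive equilibrium: 107.25 − 5.5q = 10.6 + 3.125q → q* = 11.2058, p* = 45.6181.
With the tax, the buyer price exceeds the seller price by 66.875: (107.25 − 5.5q) − (10.6 + 3.125q) = 66.875 → q' = 3.4522.
Δq = 11.2058 − 3.4522 = 7.7536; the wedge equals the tax, 66.875.
DWL = ½ × 7.7536 × 66.875 = 259.26.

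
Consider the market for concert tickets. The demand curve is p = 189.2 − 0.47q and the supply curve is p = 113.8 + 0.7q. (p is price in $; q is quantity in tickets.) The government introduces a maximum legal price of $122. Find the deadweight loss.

$1626.57

Competitive equilibrium: 189.2 − 0.47q = 113.8 + 0.7q → q* = 64.4444, p* = 158.9111.
At the ceiling p = 122, quantity supplied = (122 − 113.8)/0.7 = 11.7143.
Willingness to pay at q' = 11.7143: 189.2 − 0.47·11.7143 = 183.6943.
Δq = 64.4444 − 11.7143 = 52.7301; wedge = 183.6943 − 122 = 61.6943.
Welfare loss = ½ × 52.7301 × 61.6943 = $1626.57.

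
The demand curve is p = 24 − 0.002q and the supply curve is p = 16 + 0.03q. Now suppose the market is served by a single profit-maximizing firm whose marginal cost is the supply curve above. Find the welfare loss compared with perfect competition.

Competitive equilibrium: 24 − 0.002q = 16 + 0.03q → q* = 250, p* = 23.5.
Marginal revenue: MR = 24 − 0.004q. Set MR = MC: 24 − 0.004q = 16 + 0.03q → q_m = 235.2941.
Price p_m = 24 − 0.002·235.2941 = 23.5294; MC(q_m) = 16 + 0.03·235.2941 = 23.0588.
Competitive q* = 250, so Δq = 14.7059; wedge = 23.5294 − 23.0588 = 0.4706.
Deadweight loss = ½ × 14.7059 × 0.4706 = 3.46.

3.46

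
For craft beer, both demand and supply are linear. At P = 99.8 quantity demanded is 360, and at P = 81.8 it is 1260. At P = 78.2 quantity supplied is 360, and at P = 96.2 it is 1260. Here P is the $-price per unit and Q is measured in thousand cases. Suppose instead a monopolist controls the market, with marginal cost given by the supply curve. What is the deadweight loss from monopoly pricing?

$1800 thousand

Demand slope = (81.8 − 99.8)/(1260 − 360) = −0.02, so P = 107 − 0.02Q.
Supply slope = (96.2 − 78.2)/(1260 − 360) = 0.02, so P = 71 + 0.02Q.
Competitive equilibrium: 107 − 0.02Q = 71 + 0.02Q → Q* = 900, P* = 89.
Marginal revenue: MR = 107 − 0.04Q. Set MR = MC: 107 − 0.04Q = 71 + 0.02Q → Q_m = 600.
Price P_m = 107 − 0.02·600 = 95; MC(Q_m) = 71 + 0.02·600 = 83.
Competitive Q* = 900, so ΔQ = 300; wedge = 95 − 83 = 12.
DWL = ½ × 300 × 12 = $1800 thousand.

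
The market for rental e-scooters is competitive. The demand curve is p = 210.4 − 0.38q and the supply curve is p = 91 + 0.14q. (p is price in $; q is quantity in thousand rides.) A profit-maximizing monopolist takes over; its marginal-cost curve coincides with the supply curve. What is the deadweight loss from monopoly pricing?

$2443.75 thousand

Competitive equilibrium: 210.4 − 0.38q = 91 + 0.14q → q* = 229.61538, p* = 123.14615.
Marginal revenue: MR = 210.4 − 0.76q. Set MR = MC: 210.4 − 0.76q = 91 + 0.14q → q_m = 132.66667.
Price p_m = 210.4 − 0.38·132.66667 = 159.98667; MC(q_m) = 91 + 0.14·132.66667 = 109.57333.
Competitive q* = 229.61538, so Δq = 96.94871; wedge = 159.98667 − 109.57333 = 50.41334.
Welfare loss = ½ × 96.94871 × 50.41334 = $2443.75 thousand.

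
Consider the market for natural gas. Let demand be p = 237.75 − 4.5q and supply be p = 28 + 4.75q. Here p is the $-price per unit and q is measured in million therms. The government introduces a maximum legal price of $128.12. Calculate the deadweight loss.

Competitive equilibrium: 237.75 − 4.5q = 28 + 4.75q → q* = 22.6757, p* = 135.7095.
At the ceiling p = 128.12, quantity supplied = (128.12 − 28)/4.75 = 21.0779.
Willingness to pay at q' = 21.0779: 237.75 − 4.5·21.0779 = 142.8995.
Δq = 22.6757 − 21.0779 = 1.5978; wedge = 142.8995 − 128.12 = 14.7795.
Deadweight loss = ½ × 1.5978 × 14.7795 = $11.81 million.

$11.81 million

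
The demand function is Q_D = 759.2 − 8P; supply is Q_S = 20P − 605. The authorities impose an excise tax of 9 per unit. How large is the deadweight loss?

231.43

In inverse form: demand P = 94.9 − 0.125Q, supply P = 30.25 + 0.05Q.
Competitive equilibrium: 94.9 − 0.125Q = 30.25 + 0.05Q → Q* = 369.4286, P* = 48.7214.
With the tax, the buyer price exceeds the seller price by 9: (94.9 − 0.125Q) − (30.25 + 0.05Q) = 9 → Q' = 318.
ΔQ = 369.4286 − 318 = 51.4286; the wedge equals the tax, 9.
Welfare loss = ½ × 51.4286 × 9 = 231.43.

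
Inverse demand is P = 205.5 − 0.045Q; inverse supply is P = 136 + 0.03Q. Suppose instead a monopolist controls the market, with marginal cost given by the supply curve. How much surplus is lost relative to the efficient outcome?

4528.36

Competitive equilibrium: 205.5 − 0.045Q = 136 + 0.03Q → Q* = 926.6667, P* = 163.8.
Marginal revenue: MR = 205.5 − 0.09Q. Set MR = MC: 205.5 − 0.09Q = 136 + 0.03Q → Q_m = 579.1667.
Price P_m = 205.5 − 0.045·579.1667 = 179.4375; MC(Q_m) = 136 + 0.03·579.1667 = 153.375.
Competitive Q* = 926.6667, so ΔQ = 347.5; wedge = 179.4375 − 153.375 = 26.0625.
Welfare loss = ½ × 347.5 × 26.0625 = 4528.36.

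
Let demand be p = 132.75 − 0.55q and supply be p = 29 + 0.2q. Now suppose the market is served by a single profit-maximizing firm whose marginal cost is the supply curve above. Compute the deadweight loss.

Competitive equilibrium: 132.75 − 0.55q = 29 + 0.2q → q* = 138.3333, p* = 56.6667.
Marginal revenue: MR = 132.75 − 1.1q. Set MR = MC: 132.75 − 1.1q = 29 + 0.2q → q_m = 79.8077.
Price p_m = 132.75 − 0.55·79.8077 = 88.8558; MC(q_m) = 29 + 0.2·79.8077 = 44.9615.
Competitive q* = 138.3333, so Δq = 58.5256; wedge = 88.8558 − 44.9615 = 43.8943.
The triangle = ½ × 58.5256 × 43.8943 = 1284.47.

1284.47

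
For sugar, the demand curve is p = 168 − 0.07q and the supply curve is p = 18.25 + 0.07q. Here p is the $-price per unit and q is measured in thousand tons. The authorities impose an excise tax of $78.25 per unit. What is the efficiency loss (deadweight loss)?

Competitive equilibrium: 168 − 0.07q = 18.25 + 0.07q → q* = 1069.6429, p* = 93.125.
With the tax, the buyer price exceeds the seller price by 78.25: (168 − 0.07q) − (18.25 + 0.07q) = 78.25 → q' = 510.7143.
Δq = 1069.6429 − 510.7143 = 558.9286; the wedge equals the tax, 78.25.
The triangle = ½ × 558.9286 × 78.25 = $21868.08 thousand.

$21868.08 thousand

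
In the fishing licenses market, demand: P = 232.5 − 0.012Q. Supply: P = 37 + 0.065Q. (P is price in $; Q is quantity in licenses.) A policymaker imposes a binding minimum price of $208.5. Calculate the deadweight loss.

$11183.44

Competitive equilibrium: 232.5 − 0.012Q = 37 + 0.065Q → Q* = 2538.961, P* = 202.0325.
At the floor P = 208.5, quantity demanded = (232.5 − 208.5)/0.012 = 2000.
Sellers' marginal cost at Q' = 2000: 37 + 0.065·2000 = 167.
ΔQ = 2538.961 − 2000 = 538.961; wedge = 208.5 − 167 = 41.5.
Deadweight loss = ½ × 538.961 × 41.5 = $11183.44.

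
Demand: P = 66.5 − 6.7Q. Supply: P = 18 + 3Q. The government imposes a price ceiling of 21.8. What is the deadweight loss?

67.60

Competitive equilibrium: 66.5 − 6.7Q = 18 + 3Q → Q* = 5, P* = 33.
At the ceiling P = 21.8, quantity supplied = (21.8 − 18)/3 = 1.2667.
Willingness to pay at Q' = 1.2667: 66.5 − 6.7·1.2667 = 58.0131.
ΔQ = 5 − 1.2667 = 3.7333; wedge = 58.0131 − 21.8 = 36.2131.
Deadweight loss = ½ × 3.7333 × 36.2131 = 67.60.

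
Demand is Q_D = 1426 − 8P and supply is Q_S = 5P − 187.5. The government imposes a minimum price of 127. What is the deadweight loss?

86.54

In inverse form: demand P = 178.25 − 0.125Q, supply P = 37.5 + 0.2Q.
Competitive equilibrium: 178.25 − 0.125Q = 37.5 + 0.2Q → Q* = 433.0769, P* = 124.1154.
At the floor P = 127, quantity demanded = (178.25 − 127)/0.125 = 410.
Sellers' marginal cost at Q' = 410: 37.5 + 0.2·410 = 119.5.
ΔQ = 433.0769 − 410 = 23.0769; wedge = 127 − 119.5 = 7.5.
Welfare loss = ½ × 23.0769 × 7.5 = 86.54.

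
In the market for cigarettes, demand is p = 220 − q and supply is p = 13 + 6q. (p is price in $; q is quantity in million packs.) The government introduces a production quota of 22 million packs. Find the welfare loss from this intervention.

Competitive equilibrium: 220 − q = 13 + 6q → q* = 29.5714, p* = 190.4286.
At q = 22: demand price = 220 − 1·22 = 198; supply price = 13 + 6·22 = 145.
Δq = 29.5714 − 22 = 7.5714; wedge = 198 − 145 = 53.
DWL = ½ × 7.5714 × 53 = $200.64 million.

$200.64 million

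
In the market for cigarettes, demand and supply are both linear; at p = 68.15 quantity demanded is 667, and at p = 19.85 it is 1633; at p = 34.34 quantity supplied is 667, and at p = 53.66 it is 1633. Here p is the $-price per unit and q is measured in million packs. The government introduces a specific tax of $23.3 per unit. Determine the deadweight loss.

Demand slope = (19.85 − 68.15)/(1633 − 667) = −0.05, so p = 101.5 − 0.05q.
Supply slope = (53.66 − 34.34)/(1633 − 667) = 0.02, so p = 21 + 0.02q.
Competitive equilibrium: 101.5 − 0.05q = 21 + 0.02q → q* = 1150, p* = 44.
With the tax, the buyer price exceeds the seller price by 23.3: (101.5 − 0.05q) − (21 + 0.02q) = 23.3 → q' = 817.1429.
Δq = 1150 − 817.1429 = 332.8571; the wedge equals the tax, 23.3.
DWL = ½ × 332.8571 × 23.3 = $3877.79 million.

$3877.79 million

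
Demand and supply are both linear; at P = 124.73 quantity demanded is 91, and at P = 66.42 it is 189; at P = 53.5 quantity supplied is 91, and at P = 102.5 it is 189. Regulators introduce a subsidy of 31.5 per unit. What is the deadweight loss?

Demand slope = (66.42 − 124.73)/(189 − 91) = −0.595, so P = 178.875 − 0.595Q.
Supply slope = (102.5 − 53.5)/(189 − 91) = 0.5, so P = 8 + 0.5Q.
Competitive equilibrium: 178.875 − 0.595Q = 8 + 0.5Q → Q* = 156.0502, P* = 86.0251.
The subsidy lowers effective supply by 31.5: P = 0.5Q − 23.5.
New quantity: 178.875 − 0.595Q = 0.5Q − 23.5 → Q' = 184.8174.
Overproduction ΔQ = 184.8174 − 156.0502 = 28.7672; wedge = subsidy = 31.5.
The triangle = ½ × 28.7672 × 31.5 = 453.08.

453.08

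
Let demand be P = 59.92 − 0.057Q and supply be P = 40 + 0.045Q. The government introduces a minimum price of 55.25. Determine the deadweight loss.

655.42

Competitive equilibrium: 59.92 − 0.057Q = 40 + 0.045Q → Q* = 195.29412, P* = 48.78824.
At the floor P = 55.25, quantity demanded = (59.92 − 55.25)/0.057 = 81.92982.
Sellers' marginal cost at Q' = 81.92982: 40 + 0.045·81.92982 = 43.68684.
ΔQ = 195.29412 − 81.92982 = 113.3643; wedge = 55.25 − 43.68684 = 11.56316.
DWL = ½ × 113.3643 × 11.56316 = 655.42.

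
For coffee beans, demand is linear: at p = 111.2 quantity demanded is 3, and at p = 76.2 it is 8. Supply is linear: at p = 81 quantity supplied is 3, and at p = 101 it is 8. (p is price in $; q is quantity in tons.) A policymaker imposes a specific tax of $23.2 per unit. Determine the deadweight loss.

Demand slope = (76.2 − 111.2)/(8 − 3) = −7, so p = 132.2 − 7q.
Supply slope = (101 − 81)/(8 − 3) = 4, so p = 69 + 4q.
Competitive equilibrium: 132.2 − 7q = 69 + 4q → q* = 5.7455, p* = 91.9818.
With the tax, the buyer price exceeds the seller price by 23.2: (132.2 − 7q) − (69 + 4q) = 23.2 → q' = 3.6364.
Δq = 5.7455 − 3.6364 = 2.1091; the wedge equals the tax, 23.2.
DWL = ½ × 2.1091 × 23.2 = $24.47.

$24.47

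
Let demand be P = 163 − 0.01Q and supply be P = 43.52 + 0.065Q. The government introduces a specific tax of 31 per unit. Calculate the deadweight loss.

Competitive equilibrium: 163 − 0.01Q = 43.52 + 0.065Q → Q* = 1593.0667, P* = 147.0693.
With the tax, the buyer price exceeds the seller price by 31: (163 − 0.01Q) − (43.52 + 0.065Q) = 31 → Q' = 1179.7333.
ΔQ = 1593.0667 − 1179.7333 = 413.3334; the wedge equals the tax, 31.
Deadweight loss = ½ × 413.3334 × 31 = 6406.67.

6406.67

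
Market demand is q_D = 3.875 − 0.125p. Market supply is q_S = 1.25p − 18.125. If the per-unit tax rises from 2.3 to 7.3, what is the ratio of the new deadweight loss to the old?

In inverse form: demand p = 31 − 8q, supply p = 14.5 + 0.8q.
Competitive equilibrium: 31 − 8q = 14.5 + 0.8q → q* = 1.875, p* = 16.
For a per-unit tax t: Δq = t/8.8, so DWL = ½·t·(t/8.8) = t²/17.6.
At t = 2.3: DWL = 0.301. At t = 7.3: DWL = 3.028.
Ratio = (7.3/2.3)² = 10.074.

10.074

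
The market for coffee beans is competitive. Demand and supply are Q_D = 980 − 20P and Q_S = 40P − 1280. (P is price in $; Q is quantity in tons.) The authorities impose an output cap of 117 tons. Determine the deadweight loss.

$451

In inverse form: demand P = 49 − 0.05Q, supply P = 32 + 0.025Q.
Competitive equilibrium: 49 − 0.05Q = 32 + 0.025Q → Q* = 226.6667, P* = 37.6667.
At Q = 117: demand price = 49 − 0.05·117 = 43.15; supply price = 32 + 0.025·117 = 34.925.
ΔQ = 226.6667 − 117 = 109.6667; wedge = 43.15 − 34.925 = 8.225.
DWL = ½ × 109.6667 × 8.225 = $451.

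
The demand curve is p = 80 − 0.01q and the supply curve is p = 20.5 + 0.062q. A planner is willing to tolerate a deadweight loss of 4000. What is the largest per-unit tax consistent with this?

Competitive equilibrium: 80 − 0.01q = 20.5 + 0.062q → q* = 826.3889, p* = 71.7361.
A tax t gives Δq = t/0.072 and wedge t, so DWL = t²/0.144.
t²/0.144 = 4000 → t² = 576 → t = 24.

24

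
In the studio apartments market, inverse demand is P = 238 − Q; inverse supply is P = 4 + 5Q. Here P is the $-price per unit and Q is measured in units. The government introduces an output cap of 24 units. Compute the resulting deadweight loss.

Competitive equilibrium: 238 − Q = 4 + 5Q → Q* = 39, P* = 199.
At Q = 24: demand price = 238 − 1·24 = 214; supply price = 4 + 5·24 = 124.
ΔQ = 39 − 24 = 15; wedge = 214 − 124 = 90.
The triangle = ½ × 15 × 90 = $675.

$675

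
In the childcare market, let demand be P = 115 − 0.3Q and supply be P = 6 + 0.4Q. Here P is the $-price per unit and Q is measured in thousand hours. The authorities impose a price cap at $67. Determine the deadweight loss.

Competitive equilibrium: 115 − 0.3Q = 6 + 0.4Q → Q* = 155.7143, P* = 68.2857.
At the ceiling P = 67, quantity supplied = (67 − 6)/0.4 = 152.5.
Willingness to pay at Q' = 152.5: 115 − 0.3·152.5 = 69.25.
ΔQ = 155.7143 − 152.5 = 3.2143; wedge = 69.25 − 67 = 2.25.
Welfare loss = ½ × 3.2143 × 2.25 = $3.62 thousand.

$3.62 thousand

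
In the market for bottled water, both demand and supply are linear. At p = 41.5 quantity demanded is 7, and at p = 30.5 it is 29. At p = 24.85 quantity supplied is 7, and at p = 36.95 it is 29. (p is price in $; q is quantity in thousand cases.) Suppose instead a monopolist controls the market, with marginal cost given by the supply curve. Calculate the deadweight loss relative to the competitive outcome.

Demand slope = (30.5 − 41.5)/(29 − 7) = −0.5, so p = 45 − 0.5q.
Supply slope = (36.95 − 24.85)/(29 − 7) = 0.55, so p = 21 + 0.55q.
Competitive equilibrium: 45 − 0.5q = 21 + 0.55q → q* = 22.8571, p* = 33.5714.
Marginal revenue: MR = 45 − q. Set MR = MC: 45 − q = 21 + 0.55q → q_m = 15.4839.
Price p_m = 45 − 0.5·15.4839 = 37.2581; MC(q_m) = 21 + 0.55·15.4839 = 29.5161.
Competitive q* = 22.8571, so Δq = 7.3732; wedge = 37.2581 − 29.5161 = 7.742.
DWL = ½ × 7.3732 × 7.742 = $28.54 thousand.

$28.54 thousand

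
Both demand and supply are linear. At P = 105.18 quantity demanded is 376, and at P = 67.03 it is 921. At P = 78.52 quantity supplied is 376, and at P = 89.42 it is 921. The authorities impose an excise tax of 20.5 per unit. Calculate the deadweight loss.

Demand slope = (67.03 − 105.18)/(921 − 376) = −0.07, so P = 131.5 − 0.07Q.
Supply slope = (89.42 − 78.52)/(921 − 376) = 0.02, so P = 71 + 0.02Q.
Competitive equilibrium: 131.5 − 0.07Q = 71 + 0.02Q → Q* = 672.2222, P* = 84.4444.
With the tax, the buyer price exceeds the seller price by 20.5: (131.5 − 0.07Q) − (71 + 0.02Q) = 20.5 → Q' = 444.4444.
ΔQ = 672.2222 − 444.4444 = 227.7778; the wedge equals the tax, 20.5.
Welfare loss = ½ × 227.7778 × 20.5 = 2334.72.

2334.72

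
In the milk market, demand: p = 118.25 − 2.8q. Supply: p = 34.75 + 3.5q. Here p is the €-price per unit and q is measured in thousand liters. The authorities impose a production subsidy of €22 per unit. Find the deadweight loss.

Competitive equilibrium: 118.25 − 2.8q = 34.75 + 3.5q → q* = 13.254, p* = 81.1389.
The subsidy lowers effective supply by 22: p = 12.75 + 3.5q.
New quantity: 118.25 − 2.8q = 12.75 + 3.5q → q' = 16.746.
Overproduction Δq = 16.746 − 13.254 = 3.492; wedge = subsidy = 22.
DWL = ½ × 3.492 × 22 = €38.41 thousand.

€38.41 thousand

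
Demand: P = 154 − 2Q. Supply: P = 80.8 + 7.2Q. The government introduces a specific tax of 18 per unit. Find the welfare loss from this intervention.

17.61

Competitive equilibrium: 154 − 2Q = 80.8 + 7.2Q → Q* = 7.9565, P* = 138.087.
With the tax, the buyer price exceeds the seller price by 18: (154 − 2Q) − (80.8 + 7.2Q) = 18 → Q' = 6.
ΔQ = 7.9565 − 6 = 1.9565; the wedge equals the tax, 18.
DWL = ½ × 1.9565 × 18 = 17.61.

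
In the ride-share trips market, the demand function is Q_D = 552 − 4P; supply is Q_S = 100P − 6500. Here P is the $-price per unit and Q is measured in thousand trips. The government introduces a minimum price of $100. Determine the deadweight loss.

In inverse form: demand P = 138 − 0.25Q, supply P = 65 + 0.01Q.
Competitive equilibrium: 138 − 0.25Q = 65 + 0.01Q → Q* = 280.7692, P* = 67.8077.
At the floor P = 100, quantity demanded = (138 − 100)/0.25 = 152.
Sellers' marginal cost at Q' = 152: 65 + 0.01·152 = 66.52.
ΔQ = 280.7692 − 152 = 128.7692; wedge = 100 − 66.52 = 33.48.
The triangle = ½ × 128.7692 × 33.48 = $2155.60 thousand.

$2155.60 thousand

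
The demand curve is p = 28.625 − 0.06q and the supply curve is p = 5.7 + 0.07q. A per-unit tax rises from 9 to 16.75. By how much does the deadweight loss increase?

767.55

Competitive equilibrium: 28.625 − 0.06q = 5.7 + 0.07q → q* = 176.3462, p* = 18.0442.
For a per-unit tax t: Δq = t/0.13, so DWL = ½·t·(t/0.13) = t²/0.26.
At t = 9: DWL = 311.538. At t = 16.75: DWL = 1079.087.
Increase = 1079.087 − 311.538 = 767.55.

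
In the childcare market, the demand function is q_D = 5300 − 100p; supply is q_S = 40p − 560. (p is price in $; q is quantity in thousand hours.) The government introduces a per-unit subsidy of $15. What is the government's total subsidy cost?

In inverse form: demand p = 53 − 0.01q, supply p = 14 + 0.025q.
Competitive equilibrium: 53 − 0.01q = 14 + 0.025q → q* = 1114.2857, p* = 41.8571.
The subsidy lowers effective supply by 15: p = 0.025q − 1.
New quantity: 53 − 0.01q = 0.025q − 1 → q' = 1542.8571.
Total subsidy cost = 15 × 1542.8571 = $23142.86 thousand.

$23142.86 thousand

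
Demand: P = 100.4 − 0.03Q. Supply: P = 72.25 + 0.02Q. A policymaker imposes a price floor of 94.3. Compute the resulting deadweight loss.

3234

Competitive equilibrium: 100.4 − 0.03Q = 72.25 + 0.02Q → Q* = 563, P* = 83.51.
At the floor P = 94.3, quantity demanded = (100.4 − 94.3)/0.03 = 203.3333.
Sellers' marginal cost at Q' = 203.3333: 72.25 + 0.02·203.3333 = 76.3167.
ΔQ = 563 − 203.3333 = 359.6667; wedge = 94.3 − 76.3167 = 17.9833.
Deadweight loss = ½ × 359.6667 × 17.9833 = 3234.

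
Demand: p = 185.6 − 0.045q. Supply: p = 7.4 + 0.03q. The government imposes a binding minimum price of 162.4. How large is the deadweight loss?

Competitive equilibrium: 185.6 − 0.045q = 7.4 + 0.03q → q* = 2376, p* = 78.68.
At the floor p = 162.4, quantity demanded = (185.6 − 162.4)/0.045 = 515.555556.
Sellers' marginal cost at q' = 515.555556: 7.4 + 0.03·515.555556 = 22.866667.
Δq = 2376 − 515.555556 = 1860.444444; wedge = 162.4 − 22.866667 = 139.533333.
The triangle = ½ × 1860.444444 × 139.533333 = 129797.01.

129797.01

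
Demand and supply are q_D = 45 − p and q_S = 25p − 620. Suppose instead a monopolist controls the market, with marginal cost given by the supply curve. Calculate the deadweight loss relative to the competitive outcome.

In inverse form: demand p = 45 − q, supply p = 24.8 + 0.04q.
Competitive equilibrium: 45 − q = 24.8 + 0.04q → q* = 19.4231, p* = 25.5769.
Marginal revenue: MR = 45 − 2q. Set MR = MC: 45 − 2q = 24.8 + 0.04q → q_m = 9.902.
Price p_m = 45 − 1·9.902 = 35.098; MC(q_m) = 24.8 + 0.04·9.902 = 25.1961.
Competitive q* = 19.4231, so Δq = 9.5211; wedge = 35.098 − 25.1961 = 9.9019.
Deadweight loss = ½ × 9.5211 × 9.9019 = 47.14.

47.14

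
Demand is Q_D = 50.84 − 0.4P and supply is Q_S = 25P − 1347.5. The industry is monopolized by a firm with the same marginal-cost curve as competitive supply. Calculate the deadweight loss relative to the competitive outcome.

In inverse form: demand P = 127.1 − 2.5Q, supply P = 53.9 + 0.04Q.
Competitive equilibrium: 127.1 − 2.5Q = 53.9 + 0.04Q → Q* = 28.8189, P* = 55.0528.
Marginal revenue: MR = 127.1 − 5Q. Set MR = MC: 127.1 − 5Q = 53.9 + 0.04Q → Q_m = 14.5238.
Price P_m = 127.1 − 2.5·14.5238 = 90.7905; MC(Q_m) = 53.9 + 0.04·14.5238 = 54.481.
Competitive Q* = 28.8189, so ΔQ = 14.2951; wedge = 90.7905 − 54.481 = 36.3095.
DWL = ½ × 14.2951 × 36.3095 = 259.52.

259.52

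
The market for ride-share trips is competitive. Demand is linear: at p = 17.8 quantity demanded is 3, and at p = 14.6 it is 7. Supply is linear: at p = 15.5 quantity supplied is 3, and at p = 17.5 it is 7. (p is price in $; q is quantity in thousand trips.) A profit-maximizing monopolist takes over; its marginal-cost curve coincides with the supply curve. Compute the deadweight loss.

Demand slope = (14.6 − 17.8)/(7 − 3) = −0.8, so p = 20.2 − 0.8q.
Supply slope = (17.5 − 15.5)/(7 − 3) = 0.5, so p = 14 + 0.5q.
Competitive equilibrium: 20.2 − 0.8q = 14 + 0.5q → q* = 4.7692, p* = 16.3846.
Marginal revenue: MR = 20.2 − 1.6q. Set MR = MC: 20.2 − 1.6q = 14 + 0.5q → q_m = 2.9524.
Price p_m = 20.2 − 0.8·2.9524 = 17.8381; MC(q_m) = 14 + 0.5·2.9524 = 15.4762.
Competitive q* = 4.7692, so Δq = 1.8168; wedge = 17.8381 − 15.4762 = 2.3619.
Welfare loss = ½ × 1.8168 × 2.3619 = $2.15 thousand.

$2.15 thousand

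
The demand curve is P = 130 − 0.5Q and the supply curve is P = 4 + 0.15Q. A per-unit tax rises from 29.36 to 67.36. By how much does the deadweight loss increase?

Competitive equilibrium: 130 − 0.5Q = 4 + 0.15Q → Q* = 193.8462, P* = 33.0769.
For a per-unit tax t: ΔQ = t/0.65, so DWL = ½·t·(t/0.65) = t²/1.3.
At t = 29.36: DWL = 663.084. At t = 67.36: DWL = 3490.284.
Increase = 3490.284 − 663.084 = 2827.20.

2827.20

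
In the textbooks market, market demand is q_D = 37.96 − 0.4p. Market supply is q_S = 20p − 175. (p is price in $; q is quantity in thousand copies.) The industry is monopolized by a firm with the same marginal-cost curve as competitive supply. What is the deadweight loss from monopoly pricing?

$356.65 thousand

In inverse form: demand p = 94.9 − 2.5q, supply p = 8.75 + 0.05q.
Competitive equilibrium: 94.9 − 2.5q = 8.75 + 0.05q → q* = 33.7843, p* = 10.4392.
Marginal revenue: MR = 94.9 − 5q. Set MR = MC: 94.9 − 5q = 8.75 + 0.05q → q_m = 17.0594.
Price p_m = 94.9 − 2.5·17.0594 = 52.2515; MC(q_m) = 8.75 + 0.05·17.0594 = 9.603.
Competitive q* = 33.7843, so Δq = 16.7249; wedge = 52.2515 − 9.603 = 42.6485.
Deadweight loss = ½ × 16.7249 × 42.6485 = $356.65 thousand.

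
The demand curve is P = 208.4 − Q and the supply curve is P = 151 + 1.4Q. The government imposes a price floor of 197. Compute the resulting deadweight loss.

Competitive equilibrium: 208.4 − Q = 151 + 1.4Q → Q* = 23.9167, P* = 184.4833.
At the floor P = 197, quantity demanded = (208.4 − 197)/1 = 11.4.
Sellers' marginal cost at Q' = 11.4: 151 + 1.4·11.4 = 166.96.
ΔQ = 23.9167 − 11.4 = 12.5167; wedge = 197 − 166.96 = 30.04.
DWL = ½ × 12.5167 × 30.04 = 188.

188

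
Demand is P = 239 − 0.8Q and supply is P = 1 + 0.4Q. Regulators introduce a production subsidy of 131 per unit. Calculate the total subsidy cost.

Competitive equilibrium: 239 − 0.8Q = 1 + 0.4Q → Q* = 198.3333, P* = 80.3333.
The subsidy lowers effective supply by 131: P = 0.4Q − 130.
New quantity: 239 − 0.8Q = 0.4Q − 130 → Q' = 307.5.
Total subsidy cost = 131 × 307.5 = 40282.50.

40282.50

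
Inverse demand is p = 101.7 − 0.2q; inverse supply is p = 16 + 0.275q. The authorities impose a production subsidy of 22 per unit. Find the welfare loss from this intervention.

Competitive equilibrium: 101.7 − 0.2q = 16 + 0.275q → q* = 180.4211, p* = 65.6158.
The subsidy lowers effective supply by 22: p = 0.275q − 6.
New quantity: 101.7 − 0.2q = 0.275q − 6 → q' = 226.7368.
Overproduction Δq = 226.7368 − 180.4211 = 46.3157; wedge = subsidy = 22.
Deadweight loss = ½ × 46.3157 × 22 = 509.47.

509.47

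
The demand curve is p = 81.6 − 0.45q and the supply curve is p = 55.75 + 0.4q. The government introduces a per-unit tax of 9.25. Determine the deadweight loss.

Competitive equilibrium: 81.6 − 0.45q = 55.75 + 0.4q → q* = 30.4118, p* = 67.9147.
With the tax, the buyer price exceeds the seller price by 9.25: (81.6 − 0.45q) − (55.75 + 0.4q) = 9.25 → q' = 19.5294.
Δq = 30.4118 − 19.5294 = 10.8824; the wedge equals the tax, 9.25.
DWL = ½ × 10.8824 × 9.25 = 50.33.

50.33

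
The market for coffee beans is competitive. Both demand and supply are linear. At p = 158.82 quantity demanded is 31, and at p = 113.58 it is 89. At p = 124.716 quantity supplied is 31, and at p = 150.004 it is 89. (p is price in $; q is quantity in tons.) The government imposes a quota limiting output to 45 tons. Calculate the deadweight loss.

$119.95

Demand slope = (113.58 − 158.82)/(89 − 31) = −0.78, so p = 183 − 0.78q.
Supply slope = (150.004 − 124.716)/(89 − 31) = 0.436, so p = 111.2 + 0.436q.
Competitive equilibrium: 183 − 0.78q = 111.2 + 0.436q → q* = 59.0461, p* = 136.9441.
At q = 45: demand price = 183 − 0.78·45 = 147.9; supply price = 111.2 + 0.436·45 = 130.82.
Δq = 59.0461 − 45 = 14.0461; wedge = 147.9 − 130.82 = 17.08.
Deadweight loss = ½ × 14.0461 × 17.08 = $119.95.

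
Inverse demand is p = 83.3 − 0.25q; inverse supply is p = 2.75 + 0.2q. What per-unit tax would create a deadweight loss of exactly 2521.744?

Competitive equilibrium: 83.3 − 0.25q = 2.75 + 0.2q → q* = 179, p* = 38.55.
A tax t gives Δq = t/0.45 and wedge t, so DWL = t²/0.9.
t²/0.9 = 2521.744 → t² = 2269.5696 → t = 47.64.

47.64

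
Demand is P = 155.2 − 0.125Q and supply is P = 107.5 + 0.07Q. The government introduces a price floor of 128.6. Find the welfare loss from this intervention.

98.69

Competitive equilibrium: 155.2 − 0.125Q = 107.5 + 0.07Q → Q* = 244.6154, P* = 124.6231.
At the floor P = 128.6, quantity demanded = (155.2 − 128.6)/0.125 = 212.8.
Sellers' marginal cost at Q' = 212.8: 107.5 + 0.07·212.8 = 122.396.
ΔQ = 244.6154 − 212.8 = 31.8154; wedge = 128.6 − 122.396 = 6.204.
Deadweight loss = ½ × 31.8154 × 6.204 = 98.69.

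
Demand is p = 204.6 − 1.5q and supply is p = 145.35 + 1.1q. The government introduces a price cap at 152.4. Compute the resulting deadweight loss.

Competitive equilibrium: 204.6 − 1.5q = 145.35 + 1.1q → q* = 22.7885, p* = 170.4173.
At the ceiling p = 152.4, quantity supplied = (152.4 − 145.35)/1.1 = 6.4091.
Willingness to pay at q' = 6.4091: 204.6 − 1.5·6.4091 = 194.9864.
Δq = 22.7885 − 6.4091 = 16.3794; wedge = 194.9864 − 152.4 = 42.5864.
DWL = ½ × 16.3794 × 42.5864 = 348.77.

348.77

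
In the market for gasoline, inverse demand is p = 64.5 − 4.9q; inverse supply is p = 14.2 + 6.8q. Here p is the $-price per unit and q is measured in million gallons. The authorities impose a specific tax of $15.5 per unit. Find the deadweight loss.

$10.27 million

Competitive equilibrium: 64.5 − 4.9q = 14.2 + 6.8q → q* = 4.2991, p* = 43.4342.
With the tax, the buyer price exceeds the seller price by 15.5: (64.5 − 4.9q) − (14.2 + 6.8q) = 15.5 → q' = 2.9744.
Δq = 4.2991 − 2.9744 = 1.3247; the wedge equals the tax, 15.5.
Deadweight loss = ½ × 1.3247 × 15.5 = $10.27 million.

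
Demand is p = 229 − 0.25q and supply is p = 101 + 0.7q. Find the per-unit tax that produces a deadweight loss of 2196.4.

64.6

Competitive equilibrium: 229 − 0.25q = 101 + 0.7q → q* = 134.7368, p* = 195.3158.
A tax t gives Δq = t/0.95 and wedge t, so DWL = t²/1.9.
t²/1.9 = 2196.4 → t² = 4173.16 → t = 64.6.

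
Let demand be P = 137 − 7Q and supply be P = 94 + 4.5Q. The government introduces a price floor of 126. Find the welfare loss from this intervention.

27.02

Competitive equilibrium: 137 − 7Q = 94 + 4.5Q → Q* = 3.7391, P* = 110.8261.
At the floor P = 126, quantity demanded = (137 − 126)/7 = 1.5714.
Sellers' marginal cost at Q' = 1.5714: 94 + 4.5·1.5714 = 101.0713.
ΔQ = 3.7391 − 1.5714 = 2.1677; wedge = 126 − 101.0713 = 24.9287.
Welfare loss = ½ × 2.1677 × 24.9287 = 27.02.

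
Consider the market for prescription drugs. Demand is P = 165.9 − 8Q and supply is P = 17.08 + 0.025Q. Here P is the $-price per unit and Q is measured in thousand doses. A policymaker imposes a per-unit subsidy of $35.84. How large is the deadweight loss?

$80.03 thousand

Competitive equilibrium: 165.9 − 8Q = 17.08 + 0.025Q → Q* = 18.5445, P* = 17.5436.
The subsidy lowers effective supply by 35.84: P = 0.025Q − 18.76.
New quantity: 165.9 − 8Q = 0.025Q − 18.76 → Q' = 23.0106.
Overproduction ΔQ = 23.0106 − 18.5445 = 4.4661; wedge = subsidy = 35.84.
DWL = ½ × 4.4661 × 35.84 = $80.03 thousand.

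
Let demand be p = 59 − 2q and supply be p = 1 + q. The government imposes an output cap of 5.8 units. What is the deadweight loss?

274.73

Competitive equilibrium: 59 − 2q = 1 + q → q* = 19.3333, p* = 20.3333.
At q = 5.8: demand price = 59 − 2·5.8 = 47.4; supply price = 1 + 1·5.8 = 6.8.
Δq = 19.3333 − 5.8 = 13.5333; wedge = 47.4 − 6.8 = 40.6.
DWL = ½ × 13.5333 × 40.6 = 274.73.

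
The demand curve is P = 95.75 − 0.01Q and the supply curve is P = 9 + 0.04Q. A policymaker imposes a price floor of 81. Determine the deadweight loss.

Competitive equilibrium: 95.75 − 0.01Q = 9 + 0.04Q → Q* = 1735, P* = 78.4.
At the floor P = 81, quantity demanded = (95.75 − 81)/0.01 = 1475.
Sellers' marginal cost at Q' = 1475: 9 + 0.04·1475 = 68.
ΔQ = 1735 − 1475 = 260; wedge = 81 − 68 = 13.
Welfare loss = ½ × 260 × 13 = 1690.

1690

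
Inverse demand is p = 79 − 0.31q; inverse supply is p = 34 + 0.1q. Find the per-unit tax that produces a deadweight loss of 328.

Competitive equilibrium: 79 − 0.31q = 34 + 0.1q → q* = 109.7561, p* = 44.9756.
A tax t gives Δq = t/0.41 and wedge t, so DWL = t²/0.82.
t²/0.82 = 328 → t² = 268.96 → t = 16.4.

16.4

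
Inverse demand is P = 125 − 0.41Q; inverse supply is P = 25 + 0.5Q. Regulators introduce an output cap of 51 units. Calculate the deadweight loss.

1577.96

Competitive equilibrium: 125 − 0.41Q = 25 + 0.5Q → Q* = 109.8901, P* = 79.9451.
At Q = 51: demand price = 125 − 0.41·51 = 104.09; supply price = 25 + 0.5·51 = 50.5.
ΔQ = 109.8901 − 51 = 58.8901; wedge = 104.09 − 50.5 = 53.59.
DWL = ½ × 58.8901 × 53.59 = 1577.96.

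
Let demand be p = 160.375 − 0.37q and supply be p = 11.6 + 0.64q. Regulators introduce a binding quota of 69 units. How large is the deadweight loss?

Competitive equilibrium: 160.375 − 0.37q = 11.6 + 0.64q → q* = 147.302, p* = 105.8733.
At q = 69: demand price = 160.375 − 0.37·69 = 134.845; supply price = 11.6 + 0.64·69 = 55.76.
Δq = 147.302 − 69 = 78.302; wedge = 134.845 − 55.76 = 79.085.
The triangle = ½ × 78.302 × 79.085 = 3096.26.

3096.26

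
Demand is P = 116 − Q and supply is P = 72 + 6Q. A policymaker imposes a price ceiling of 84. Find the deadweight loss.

Competitive equilibrium: 116 − Q = 72 + 6Q → Q* = 6.2857, P* = 109.7143.
At the ceiling P = 84, quantity supplied = (84 − 72)/6 = 2.
Willingness to pay at Q' = 2: 116 − 1·2 = 114.
ΔQ = 6.2857 − 2 = 4.2857; wedge = 114 − 84 = 30.
Welfare loss = ½ × 4.2857 × 30 = 64.29.

64.29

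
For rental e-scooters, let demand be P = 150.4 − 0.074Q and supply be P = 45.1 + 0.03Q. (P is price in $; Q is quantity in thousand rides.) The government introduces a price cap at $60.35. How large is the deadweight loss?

$13217.57 thousand

Competitive equilibrium: 150.4 − 0.074Q = 45.1 + 0.03Q → Q* = 1012.5, P* = 75.475.
At the ceiling P = 60.35, quantity supplied = (60.35 − 45.1)/0.03 = 508.33333.
Willingness to pay at Q' = 508.33333: 150.4 − 0.074·508.33333 = 112.78333.
ΔQ = 1012.5 − 508.33333 = 504.16667; wedge = 112.78333 − 60.35 = 52.43333.
Welfare loss = ½ × 504.16667 × 52.43333 = $13217.57 thousand.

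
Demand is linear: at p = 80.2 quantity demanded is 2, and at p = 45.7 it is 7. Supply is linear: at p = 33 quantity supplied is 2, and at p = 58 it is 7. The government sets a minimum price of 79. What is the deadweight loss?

85.58

Demand slope = (45.7 − 80.2)/(7 − 2) = −6.9, so p = 94 − 6.9q.
Supply slope = (58 − 33)/(7 − 2) = 5, so p = 23 + 5q.
Competitive equilibrium: 94 − 6.9q = 23 + 5q → q* = 5.9664, p* = 52.8319.
At the floor p = 79, quantity demanded = (94 − 79)/6.9 = 2.1739.
Sellers' marginal cost at q' = 2.1739: 23 + 5·2.1739 = 33.8695.
Δq = 5.9664 − 2.1739 = 3.7925; wedge = 79 − 33.8695 = 45.1305.
Deadweight loss = ½ × 3.7925 × 45.1305 = 85.58.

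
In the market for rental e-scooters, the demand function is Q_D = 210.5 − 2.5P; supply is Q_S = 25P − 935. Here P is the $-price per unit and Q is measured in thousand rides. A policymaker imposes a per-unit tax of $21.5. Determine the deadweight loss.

In inverse form: demand P = 84.2 − 0.4Q, supply P = 37.4 + 0.04Q.
Competitive equilibrium: 84.2 − 0.4Q = 37.4 + 0.04Q → Q* = 106.3636, P* = 41.6545.
With the tax, the buyer price exceeds the seller price by 21.5: (84.2 − 0.4Q) − (37.4 + 0.04Q) = 21.5 → Q' = 57.5.
ΔQ = 106.3636 − 57.5 = 48.8636; the wedge equals the tax, 21.5.
Welfare loss = ½ × 48.8636 × 21.5 = $525.28 thousand.

$525.28 thousand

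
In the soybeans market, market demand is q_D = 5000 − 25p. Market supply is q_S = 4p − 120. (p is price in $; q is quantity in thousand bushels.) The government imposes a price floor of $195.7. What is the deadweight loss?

$33228.24 thousand

In inverse form: demand p = 200 − 0.04q, supply p = 30 + 0.25q.
Competitive equilibrium: 200 − 0.04q = 30 + 0.25q → q* = 586.2069, p* = 176.5517.
At the floor p = 195.7, quantity demanded = (200 − 195.7)/0.04 = 107.5.
Sellers' marginal cost at q' = 107.5: 30 + 0.25·107.5 = 56.875.
Δq = 586.2069 − 107.5 = 478.7069; wedge = 195.7 − 56.875 = 138.825.
Deadweight loss = ½ × 478.7069 × 138.825 = $33228.24 thousand.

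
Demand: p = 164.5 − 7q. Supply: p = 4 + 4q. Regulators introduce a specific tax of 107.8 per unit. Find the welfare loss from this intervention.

528.22

Competitive equilibrium: 164.5 − 7q = 4 + 4q → q* = 14.5909, p* = 62.3636.
With the tax, the buyer price exceeds the seller price by 107.8: (164.5 − 7q) − (4 + 4q) = 107.8 → q' = 4.7909.
Δq = 14.5909 − 4.7909 = 9.8; the wedge equals the tax, 107.8.
The triangle = ½ × 9.8 × 107.8 = 528.22.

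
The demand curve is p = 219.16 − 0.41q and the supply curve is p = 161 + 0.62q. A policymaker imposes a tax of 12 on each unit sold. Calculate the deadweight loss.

Competitive equilibrium: 219.16 − 0.41q = 161 + 0.62q → q* = 56.466, p* = 196.0089.
With the tax, the buyer price exceeds the seller price by 12: (219.16 − 0.41q) − (161 + 0.62q) = 12 → q' = 44.8155.
Δq = 56.466 − 44.8155 = 11.6505; the wedge equals the tax, 12.
Welfare loss = ½ × 11.6505 × 12 = 69.90.

69.90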